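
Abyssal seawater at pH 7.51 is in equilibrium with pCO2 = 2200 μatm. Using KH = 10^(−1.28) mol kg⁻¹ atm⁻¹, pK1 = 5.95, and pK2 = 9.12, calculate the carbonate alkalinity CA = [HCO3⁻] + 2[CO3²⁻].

CA = 4.40 mmol/kg

[CO2*] = KH · pCO2 = 10^(−1.28) × 2200×10^-6 = 1.155×10^-4 mol/kg
α₀ = 1/(1 + K1/[H⁺] + K1K2/[H⁺]²) = 1/(1 + 10^+1.56 + 10^-0.05) = 0.02618
DIC = [CO2*]/α₀ = 1.155×10^-4 / 0.02618 = 4.410 mmol/kg
CA = (α₁ + 2α₂)·DIC = (0.9505 + 2×0.02333) × 4.410 = 4.40 mmol/kg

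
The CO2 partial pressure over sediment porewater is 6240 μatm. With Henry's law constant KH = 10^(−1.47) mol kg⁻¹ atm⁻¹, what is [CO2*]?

KH = 10^(−1.47) = 3.388×10^-2 mol kg⁻¹ atm⁻¹
[CO2*] = KH · pCO2 = 3.388×10^-2 × 6240×10^-6 atm = 2.11×10^-4 mol/kg

[CO2*] = 211 μmol/kg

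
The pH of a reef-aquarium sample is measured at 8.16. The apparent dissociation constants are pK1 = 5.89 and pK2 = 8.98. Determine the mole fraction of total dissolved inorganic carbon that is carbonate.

α₂ = 1 / (1 + [H⁺]/K2 + [H⁺]²/(K1K2)) = 1 / (1 + 10^+0.82 + 10^-1.45)
   = 1 / (1 + 6.6069 + 0.035481) = 1/7.6424 = 0.1308

α₂ = 0.131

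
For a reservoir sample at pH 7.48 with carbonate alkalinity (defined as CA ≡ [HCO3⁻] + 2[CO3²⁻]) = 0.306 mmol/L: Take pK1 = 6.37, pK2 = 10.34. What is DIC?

DIC = 0.329 mmol/L

CA = [HCO3⁻] + 2[CO3²⁻] = (α₁ + 2α₂)·DIC
At pH 7.48: [H⁺]/K1 = 10^-1.11 = 0.077625, K2/[H⁺] = 10^-2.86 = 0.0013804
α₁ = 1/(1 + 0.077625 + 0.0013804) = 1/1.0790 = 0.9268; α₂ = α₁·K2/[H⁺] = 0.001279
α₁ + 2α₂ = 0.9293
DIC = CA / (α₁ + 2α₂) = 0.306 / 0.9293 = 0.329 mmol/L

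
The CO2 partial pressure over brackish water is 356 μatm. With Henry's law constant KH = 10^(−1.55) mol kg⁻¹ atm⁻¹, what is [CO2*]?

[CO2*] = 10.0 μmol/kg

KH = 10^(−1.55) = 2.818×10^-2 mol kg⁻¹ atm⁻¹
[CO2*] = KH · pCO2 = 2.818×10^-2 × 356×10^-6 atm = 1.00×10^-5 mol/kg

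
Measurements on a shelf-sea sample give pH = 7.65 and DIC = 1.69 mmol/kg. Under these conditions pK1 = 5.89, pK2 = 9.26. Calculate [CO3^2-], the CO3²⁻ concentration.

[CO3²⁻] = 0.0398 mmol/kg

α₂ = 1 / (1 + [H⁺]/K2 + [H⁺]²/(K1K2)) = 1 / (1 + 10^+1.61 + 10^-0.15)
   = 1 / (1 + 40.738 + 0.70795) = 1/42.446 = 0.02356
[CO3²⁻] = α₂ × DIC = 0.02356 × 1.69 = 0.0398 mmol/kg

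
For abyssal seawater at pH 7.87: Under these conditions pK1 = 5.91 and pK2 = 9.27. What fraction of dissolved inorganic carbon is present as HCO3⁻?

α₁ = 0.952

α₁ = 1 / (1 + [H⁺]/K1 + K2/[H⁺]) = 1 / (1 + 10^-1.96 + 10^-1.40)
   = 1 / (1 + 0.010965 + 0.039811) = 1/1.0508 = 0.9517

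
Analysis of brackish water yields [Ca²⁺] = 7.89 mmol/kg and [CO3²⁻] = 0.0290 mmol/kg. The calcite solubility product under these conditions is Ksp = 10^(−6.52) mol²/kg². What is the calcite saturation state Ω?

Ω = 0.758

Ksp = 10^(−6.52) = 3.020×10^-7
Ω = [Ca²⁺][CO3²⁻]/Ksp = (7.89×10^-3)(0.0290×10^-3) / 3.020×10^-7 = 0.758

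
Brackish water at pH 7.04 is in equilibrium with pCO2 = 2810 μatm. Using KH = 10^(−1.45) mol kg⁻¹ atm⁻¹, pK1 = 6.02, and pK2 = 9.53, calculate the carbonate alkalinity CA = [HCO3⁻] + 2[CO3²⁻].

[CO2*] = KH · pCO2 = 10^(−1.45) × 2810×10^-6 = 9.970×10^-5 mol/kg
α₀ = 1/(1 + K1/[H⁺] + K1K2/[H⁺]²) = 1/(1 + 10^+1.02 + 10^-1.47) = 0.08692
DIC = [CO2*]/α₀ = 9.970×10^-5 / 0.08692 = 1.147 mmol/kg
CA = (α₁ + 2α₂)·DIC = (0.9101 + 2×0.002945) × 1.147 = 1.05 mmol/kg

CA = 1.05 mmol/kg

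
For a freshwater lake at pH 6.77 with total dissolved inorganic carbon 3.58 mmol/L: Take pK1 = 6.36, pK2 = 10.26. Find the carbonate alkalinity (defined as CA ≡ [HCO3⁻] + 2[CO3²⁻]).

CA = 2.58 mmol/L

CA = [HCO3⁻] + 2[CO3²⁻] = (α₁ + 2α₂)·DIC
At pH 6.77: [H⁺]/K1 = 10^-0.41 = 0.38905, K2/[H⁺] = 10^-3.49 = 0.00032359
α₁ = 1/(1 + 0.38905 + 0.00032359) = 1/1.3894 = 0.7198; α₂ = α₁·K2/[H⁺] = 0.0002329
α₁ + 2α₂ = 0.7202
CA = 0.7202 × 3.58 = 2.58 mmol/L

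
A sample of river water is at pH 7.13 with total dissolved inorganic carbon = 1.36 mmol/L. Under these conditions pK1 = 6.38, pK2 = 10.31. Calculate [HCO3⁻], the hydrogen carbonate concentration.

[HCO3⁻] = 1.15 mmol/L

α₁ = 1 / (1 + [H⁺]/K1 + K2/[H⁺]) = 1 / (1 + 10^-0.75 + 10^-3.18)
   = 1 / (1 + 0.17783 + 0.00066069) = 1/1.1785 = 0.8485
[HCO3⁻] = α₁ × DIC = 0.8485 × 1.36 = 1.15 mmol/L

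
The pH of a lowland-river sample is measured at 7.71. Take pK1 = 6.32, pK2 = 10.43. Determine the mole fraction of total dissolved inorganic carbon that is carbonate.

α₂ = 1 / (1 + [H⁺]/K2 + [H⁺]²/(K1K2)) = 1 / (1 + 10^+2.72 + 10^+1.33)
   = 1 / (1 + 524.81 + 21.380) = 1/547.19 = 0.001828

α₂ = 0.00183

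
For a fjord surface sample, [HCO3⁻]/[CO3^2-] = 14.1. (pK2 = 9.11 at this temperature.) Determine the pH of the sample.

pH = 7.96

From K2 = [H⁺][CO3^2-]/[HCO3⁻]:  pH = pK2 − log₁₀([HCO3⁻]/[CO3^2-])
log₁₀(14.1) = +1.149
pH = 9.11 − (+1.149) = 7.96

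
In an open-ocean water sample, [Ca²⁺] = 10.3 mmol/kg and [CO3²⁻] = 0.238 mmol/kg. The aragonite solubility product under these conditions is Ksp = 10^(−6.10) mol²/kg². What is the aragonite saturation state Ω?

Ksp = 10^(−6.10) = 7.943×10^-7
Ω = [Ca²⁺][CO3²⁻]/Ksp = (10.3×10^-3)(0.238×10^-3) / 7.943×10^-7 = 3.09

Ω = 3.09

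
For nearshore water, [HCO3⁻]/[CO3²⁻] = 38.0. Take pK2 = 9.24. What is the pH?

pH = 7.66

From K2 = [H⁺][CO3²⁻]/[HCO3⁻]:  pH = pK2 − log₁₀([HCO3⁻]/[CO3²⁻])
log₁₀(38.0) = +1.580
pH = 9.24 − (+1.580) = 7.66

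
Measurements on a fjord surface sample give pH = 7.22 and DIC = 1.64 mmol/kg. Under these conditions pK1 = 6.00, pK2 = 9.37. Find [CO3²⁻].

[CO3²⁻] = 10.9 μmol/kg

α₂ = 1 / (1 + [H⁺]/K2 + [H⁺]²/(K1K2)) = 1 / (1 + 10^+2.15 + 10^+0.93)
   = 1 / (1 + 141.25 + 8.5114) = 1/150.77 = 0.006633
[CO3²⁻] = α₂ × DIC = 0.006633 × 1.64 = 0.0109 mmol/kg = 10.9 μmol/kg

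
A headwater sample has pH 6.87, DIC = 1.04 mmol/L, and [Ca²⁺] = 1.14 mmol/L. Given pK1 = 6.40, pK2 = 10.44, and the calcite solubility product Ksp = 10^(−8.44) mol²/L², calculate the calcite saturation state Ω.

α₂ = 1 / (1 + [H⁺]/K2 + [H⁺]²/(K1K2)) = 1 / (1 + 10^+3.57 + 10^+3.10)
   = 1 / (1 + 3715.4 + 1258.9) = 1/4975.3 = 0.0002010
[CO3²⁻] = α₂ × DIC = 0.0002010 × 1.04 = 0.0002090 mmol/L = 0.2090 μmol/L
Ksp = 10^(−8.44) = 3.631×10^-9
Ω = [Ca²⁺][CO3²⁻]/Ksp = (1.14×10^-3)(2.090×10^-7) / 3.631×10^-9 = 0.0656

Ω = 0.0656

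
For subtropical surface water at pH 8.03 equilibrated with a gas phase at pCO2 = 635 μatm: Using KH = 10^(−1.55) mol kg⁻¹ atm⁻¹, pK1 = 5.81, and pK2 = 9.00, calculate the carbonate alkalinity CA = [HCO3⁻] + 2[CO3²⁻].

CA = 3.61 mmol/kg

[CO2*] = KH · pCO2 = 10^(−1.55) × 635×10^-6 = 1.790×10^-5 mol/kg
α₀ = 1/(1 + K1/[H⁺] + K1K2/[H⁺]²) = 1/(1 + 10^+2.22 + 10^+1.25) = 0.005413
DIC = [CO2*]/α₀ = 1.790×10^-5 / 0.005413 = 3.306 mmol/kg
CA = (α₁ + 2α₂)·DIC = (0.8983 + 2×0.09626) × 3.306 = 3.61 mmol/kg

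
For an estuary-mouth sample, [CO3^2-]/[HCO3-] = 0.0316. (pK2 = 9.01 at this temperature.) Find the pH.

From K2 = [H⁺][CO3^2-]/[HCO3-]:  pH = pK2 + log₁₀([CO3^2-]/[HCO3-])
log₁₀(0.0316) = -1.500
pH = 9.01 + (-1.500) = 7.51

pH = 7.51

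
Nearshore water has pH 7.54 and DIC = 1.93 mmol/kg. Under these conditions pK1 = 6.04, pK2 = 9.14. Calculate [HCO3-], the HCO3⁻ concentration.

[HCO3⁻] = 1.83 mmol/kg

α₁ = 1 / (1 + [H⁺]/K1 + K2/[H⁺]) = 1 / (1 + 10^-1.50 + 10^-1.60)
   = 1 / (1 + 0.031623 + 0.025119) = 1/1.0567 = 0.9463
[HCO3⁻] = α₁ × DIC = 0.9463 × 1.93 = 1.83 mmol/kg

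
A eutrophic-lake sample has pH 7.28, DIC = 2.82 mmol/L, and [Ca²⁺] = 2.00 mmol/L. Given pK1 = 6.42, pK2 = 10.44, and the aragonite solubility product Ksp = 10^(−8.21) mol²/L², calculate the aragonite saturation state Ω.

Ω = 0.556

α₂ = 1 / (1 + [H⁺]/K2 + [H⁺]²/(K1K2)) = 1 / (1 + 10^+3.16 + 10^+2.30)
   = 1 / (1 + 1445.4 + 199.53) = 1/1646.0 = 0.0006075
[CO3²⁻] = α₂ × DIC = 0.0006075 × 2.82 = 0.001713 mmol/L = 1.713 μmol/L
Ksp = 10^(−8.21) = 6.166×10^-9
Ω = [Ca²⁺][CO3²⁻]/Ksp = (2.00×10^-3)(1.713×10^-6) / 6.166×10^-9 = 0.556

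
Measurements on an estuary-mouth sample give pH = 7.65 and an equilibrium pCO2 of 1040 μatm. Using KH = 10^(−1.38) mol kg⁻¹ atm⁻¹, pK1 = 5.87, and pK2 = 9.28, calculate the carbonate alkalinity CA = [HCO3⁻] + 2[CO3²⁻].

CA = 2.73 mmol/kg

[CO2*] = KH · pCO2 = 10^(−1.38) × 1040×10^-6 = 4.335×10^-5 mol/kg
α₀ = 1/(1 + K1/[H⁺] + K1K2/[H⁺]²) = 1/(1 + 10^+1.78 + 10^+0.15) = 0.01596
DIC = [CO2*]/α₀ = 4.335×10^-5 / 0.01596 = 2.717 mmol/kg
CA = (α₁ + 2α₂)·DIC = (0.9615 + 2×0.02254) × 2.717 = 2.73 mmol/kg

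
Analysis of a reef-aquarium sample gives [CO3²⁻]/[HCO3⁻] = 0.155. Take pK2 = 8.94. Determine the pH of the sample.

From K2 = [H⁺][CO3²⁻]/[HCO3⁻]:  pH = pK2 + log₁₀([CO3²⁻]/[HCO3⁻])
log₁₀(0.155) = -0.810
pH = 8.94 + (-0.810) = 8.13

pH = 8.13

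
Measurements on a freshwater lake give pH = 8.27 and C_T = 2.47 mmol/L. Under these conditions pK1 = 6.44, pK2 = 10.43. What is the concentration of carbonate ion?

[CO3²⁻] = 16.7 μmol/L

α₂ = 1 / (1 + [H⁺]/K2 + [H⁺]²/(K1K2)) = 1 / (1 + 10^+2.16 + 10^+0.33)
   = 1 / (1 + 144.54 + 2.1380) = 1/147.68 = 0.006771
[CO3²⁻] = α₂ × DIC = 0.006771 × 2.47 = 0.0167 mmol/L = 16.7 μmol/L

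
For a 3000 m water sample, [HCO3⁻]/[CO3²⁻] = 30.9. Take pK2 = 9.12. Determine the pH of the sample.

From K2 = [H⁺][CO3²⁻]/[HCO3⁻]:  pH = pK2 − log₁₀([HCO3⁻]/[CO3²⁻])
log₁₀(30.9) = +1.490
pH = 9.12 − (+1.490) = 7.63

pH = 7.63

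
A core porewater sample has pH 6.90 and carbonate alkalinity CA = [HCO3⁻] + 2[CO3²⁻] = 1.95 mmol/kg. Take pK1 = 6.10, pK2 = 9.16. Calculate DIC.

CA = [HCO3⁻] + 2[CO3²⁻] = (α₁ + 2α₂)·DIC
At pH 6.90: [H⁺]/K1 = 10^-0.80 = 0.15849, K2/[H⁺] = 10^-2.26 = 0.0054954
α₁ = 1/(1 + 0.15849 + 0.0054954) = 1/1.1640 = 0.8591; α₂ = α₁·K2/[H⁺] = 0.004721
α₁ + 2α₂ = 0.8686
DIC = CA / (α₁ + 2α₂) = 1.95 / 0.8686 = 2.25 mmol/kg

DIC = 2.25 mmol/kg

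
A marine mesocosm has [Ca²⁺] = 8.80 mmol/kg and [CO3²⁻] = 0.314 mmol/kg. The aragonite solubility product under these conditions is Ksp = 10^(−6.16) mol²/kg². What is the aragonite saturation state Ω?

Ω = 3.99

Ksp = 10^(−6.16) = 6.918×10^-7
Ω = [Ca²⁺][CO3²⁻]/Ksp = (8.80×10^-3)(0.314×10^-3) / 6.918×10^-7 = 3.99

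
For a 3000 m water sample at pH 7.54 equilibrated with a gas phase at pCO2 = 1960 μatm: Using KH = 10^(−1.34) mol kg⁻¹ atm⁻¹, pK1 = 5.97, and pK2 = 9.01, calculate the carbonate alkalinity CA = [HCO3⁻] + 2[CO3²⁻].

CA = 3.55 mmol/kg

[CO2*] = KH · pCO2 = 10^(−1.34) × 1960×10^-6 = 8.959×10^-5 mol/kg
α₀ = 1/(1 + K1/[H⁺] + K1K2/[H⁺]²) = 1/(1 + 10^+1.57 + 10^+0.10) = 0.02537
DIC = [CO2*]/α₀ = 8.959×10^-5 / 0.02537 = 3.531 mmol/kg
CA = (α₁ + 2α₂)·DIC = (0.9427 + 2×0.03194) × 3.531 = 3.55 mmol/kg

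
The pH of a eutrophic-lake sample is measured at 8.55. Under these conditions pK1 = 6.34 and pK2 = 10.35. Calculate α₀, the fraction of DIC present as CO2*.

α₀ = 1 / (1 + K1/[H⁺] + K1K2/[H⁺]²) = 1 / (1 + 10^+2.21 + 10^+0.41)
   = 1 / (1 + 162.18 + 2.5704) = 1/165.75 = 0.006033

α₀ = 0.00603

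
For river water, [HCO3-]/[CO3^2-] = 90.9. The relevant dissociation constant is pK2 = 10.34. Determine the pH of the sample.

pH = 8.38

From K2 = [H⁺][CO3^2-]/[HCO3-]:  pH = pK2 − log₁₀([HCO3-]/[CO3^2-])
log₁₀(90.9) = +1.959
pH = 10.34 − (+1.959) = 8.38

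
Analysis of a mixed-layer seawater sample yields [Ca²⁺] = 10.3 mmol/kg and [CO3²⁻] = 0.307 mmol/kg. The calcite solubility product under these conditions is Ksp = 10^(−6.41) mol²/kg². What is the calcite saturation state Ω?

Ω = 8.13

Ksp = 10^(−6.41) = 3.890×10^-7
Ω = [Ca²⁺][CO3²⁻]/Ksp = (10.3×10^-3)(0.307×10^-3) / 3.890×10^-7 = 8.13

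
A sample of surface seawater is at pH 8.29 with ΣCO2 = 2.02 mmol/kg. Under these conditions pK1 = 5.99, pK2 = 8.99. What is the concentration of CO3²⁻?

α₂ = 1 / (1 + [H⁺]/K2 + [H⁺]²/(K1K2)) = 1 / (1 + 10^+0.70 + 10^-1.60)
   = 1 / (1 + 5.0119 + 0.025119) = 1/6.0370 = 0.1656
[CO3²⁻] = α₂ × DIC = 0.1656 × 2.02 = 0.335 mmol/kg

[CO3²⁻] = 0.335 mmol/kg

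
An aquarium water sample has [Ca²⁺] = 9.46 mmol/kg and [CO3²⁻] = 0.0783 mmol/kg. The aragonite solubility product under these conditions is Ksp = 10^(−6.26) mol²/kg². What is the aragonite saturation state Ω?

Ksp = 10^(−6.26) = 5.495×10^-7
Ω = [Ca²⁺][CO3²⁻]/Ksp = (9.46×10^-3)(0.0783×10^-3) / 5.495×10^-7 = 1.35

Ω = 1.35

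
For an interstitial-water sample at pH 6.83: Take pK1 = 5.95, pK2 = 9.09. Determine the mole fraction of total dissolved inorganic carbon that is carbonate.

α₂ = 0.00483

α₂ = 1 / (1 + [H⁺]/K2 + [H⁺]²/(K1K2)) = 1 / (1 + 10^+2.26 + 10^+1.38)
   = 1 / (1 + 181.97 + 23.988) = 1/206.96 = 0.004832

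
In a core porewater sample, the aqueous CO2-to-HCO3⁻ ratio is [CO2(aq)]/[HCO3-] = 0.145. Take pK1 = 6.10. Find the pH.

From K1 = [H⁺][HCO3-]/[CO2(aq)]:  pH = pK1 − log₁₀([CO2(aq)]/[HCO3-])
log₁₀(0.145) = -0.839
pH = 6.10 − (-0.839) = 6.94

pH = 6.94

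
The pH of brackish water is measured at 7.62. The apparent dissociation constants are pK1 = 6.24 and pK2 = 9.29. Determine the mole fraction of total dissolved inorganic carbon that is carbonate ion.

α₂ = 0.0201

α₂ = 1 / (1 + [H⁺]/K2 + [H⁺]²/(K1K2)) = 1 / (1 + 10^+1.67 + 10^+0.29)
   = 1 / (1 + 46.774 + 1.9498) = 1/49.723 = 0.02011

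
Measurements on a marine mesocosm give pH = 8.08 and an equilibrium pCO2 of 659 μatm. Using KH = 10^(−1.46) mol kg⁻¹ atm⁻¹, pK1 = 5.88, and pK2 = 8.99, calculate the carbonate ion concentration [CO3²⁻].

[CO2*] = KH · pCO2 = 10^(−1.46) × 659×10^-6 = 2.285×10^-5 mol/kg
α₀ = 1/(1 + K1/[H⁺] + K1K2/[H⁺]²) = 1/(1 + 10^+2.20 + 10^+1.29) = 0.005587
DIC = [CO2*]/α₀ = 2.285×10^-5 / 0.005587 = 4.090 mmol/kg
[CO3²⁻] = α₂·DIC; α₂ = 0.1089, so [CO3²⁻] = 0.1089 × 4.090 = 0.446 mmol/kg

[CO3²⁻] = 0.446 mmol/kg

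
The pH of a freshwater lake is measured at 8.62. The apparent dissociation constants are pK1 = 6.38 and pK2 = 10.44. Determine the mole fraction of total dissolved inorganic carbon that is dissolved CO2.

α₀ = 1 / (1 + K1/[H⁺] + K1K2/[H⁺]²) = 1 / (1 + 10^+2.24 + 10^+0.42)
   = 1 / (1 + 173.78 + 2.6303) = 1/177.41 = 0.005637

α₀ = 0.00564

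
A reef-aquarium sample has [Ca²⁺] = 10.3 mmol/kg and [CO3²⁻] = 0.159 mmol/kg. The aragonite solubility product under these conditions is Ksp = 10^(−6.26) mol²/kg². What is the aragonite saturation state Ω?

Ω = 2.98

Ksp = 10^(−6.26) = 5.495×10^-7
Ω = [Ca²⁺][CO3²⁻]/Ksp = (10.3×10^-3)(0.159×10^-3) / 5.495×10^-7 = 2.98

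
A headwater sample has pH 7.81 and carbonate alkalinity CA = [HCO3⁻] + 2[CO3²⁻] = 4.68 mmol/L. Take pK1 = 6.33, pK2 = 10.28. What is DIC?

DIC = 4.82 mmol/L

CA = [HCO3⁻] + 2[CO3²⁻] = (α₁ + 2α₂)·DIC
At pH 7.81: [H⁺]/K1 = 10^-1.48 = 0.033113, K2/[H⁺] = 10^-2.47 = 0.0033884
α₁ = 1/(1 + 0.033113 + 0.0033884) = 1/1.0365 = 0.9648; α₂ = α₁·K2/[H⁺] = 0.003269
α₁ + 2α₂ = 0.9713
DIC = CA / (α₁ + 2α₂) = 4.68 / 0.9713 = 4.82 mmol/L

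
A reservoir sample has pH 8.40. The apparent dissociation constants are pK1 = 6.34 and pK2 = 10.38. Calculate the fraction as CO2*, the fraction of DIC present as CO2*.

α₀ = 1 / (1 + K1/[H⁺] + K1K2/[H⁺]²) = 1 / (1 + 10^+2.06 + 10^+0.08)
   = 1 / (1 + 114.82 + 1.2023) = 1/117.02 = 0.008546

α₀ = 0.00855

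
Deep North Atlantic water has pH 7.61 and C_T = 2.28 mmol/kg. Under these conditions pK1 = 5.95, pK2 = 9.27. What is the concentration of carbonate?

α₂ = 1 / (1 + [H⁺]/K2 + [H⁺]²/(K1K2)) = 1 / (1 + 10^+1.66 + 10^-0.00)
   = 1 / (1 + 45.709 + 1.0000) = 1/47.709 = 0.02096
[CO3²⁻] = α₂ × DIC = 0.02096 × 2.28 = 0.0478 mmol/kg

[CO3²⁻] = 0.0478 mmol/kg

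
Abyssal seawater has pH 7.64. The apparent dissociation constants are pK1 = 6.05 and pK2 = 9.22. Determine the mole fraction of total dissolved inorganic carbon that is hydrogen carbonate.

α₁ = 0.951

α₁ = 1 / (1 + [H⁺]/K1 + K2/[H⁺]) = 1 / (1 + 10^-1.59 + 10^-1.58)
   = 1 / (1 + 0.025704 + 0.026303) = 1/1.0520 = 0.9506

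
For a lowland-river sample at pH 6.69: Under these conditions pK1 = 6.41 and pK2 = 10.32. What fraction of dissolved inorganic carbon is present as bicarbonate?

α₁ = 0.656

α₁ = 1 / (1 + [H⁺]/K1 + K2/[H⁺]) = 1 / (1 + 10^-0.28 + 10^-3.63)
   = 1 / (1 + 0.52481 + 0.00023442) = 1/1.5250 = 0.6557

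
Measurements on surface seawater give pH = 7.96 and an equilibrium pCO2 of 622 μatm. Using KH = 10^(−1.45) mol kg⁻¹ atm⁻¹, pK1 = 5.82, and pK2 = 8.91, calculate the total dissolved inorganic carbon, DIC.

[CO2*] = KH · pCO2 = 10^(−1.45) × 622×10^-6 = 2.207×10^-5 mol/kg
α₀ = 1/(1 + K1/[H⁺] + K1K2/[H⁺]²) = 1/(1 + 10^+2.14 + 10^+1.19) = 0.006471
DIC = [CO2*]/α₀ = 2.207×10^-5 / 0.006471 = 3.41 mmol/kg

DIC = 3.41 mmol/kg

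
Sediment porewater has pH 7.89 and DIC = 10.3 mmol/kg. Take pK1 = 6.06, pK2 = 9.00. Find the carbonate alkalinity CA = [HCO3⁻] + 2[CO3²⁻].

CA = 10.9 mmol/kg

CA = [HCO3⁻] + 2[CO3²⁻] = (α₁ + 2α₂)·DIC
At pH 7.89: [H⁺]/K1 = 10^-1.83 = 0.014791, K2/[H⁺] = 10^-1.11 = 0.077625
α₁ = 1/(1 + 0.014791 + 0.077625) = 1/1.0924 = 0.9154; α₂ = α₁·K2/[H⁺] = 0.07106
α₁ + 2α₂ = 1.0575
CA = 1.0575 × 10.3 = 10.9 mmol/kg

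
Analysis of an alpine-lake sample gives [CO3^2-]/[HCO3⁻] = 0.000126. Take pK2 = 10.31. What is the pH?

From K2 = [H⁺][CO3^2-]/[HCO3⁻]:  pH = pK2 + log₁₀([CO3^2-]/[HCO3⁻])
log₁₀(0.000126) = -3.900
pH = 10.31 + (-3.900) = 6.41

pH = 6.41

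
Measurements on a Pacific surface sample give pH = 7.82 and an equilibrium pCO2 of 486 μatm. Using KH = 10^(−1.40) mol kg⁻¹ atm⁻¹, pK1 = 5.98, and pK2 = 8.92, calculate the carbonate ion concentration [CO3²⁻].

[CO2*] = KH · pCO2 = 10^(−1.40) × 486×10^-6 = 1.935×10^-5 mol/kg
α₀ = 1/(1 + K1/[H⁺] + K1K2/[H⁺]²) = 1/(1 + 10^+1.84 + 10^+0.74) = 0.01321
DIC = [CO2*]/α₀ = 1.935×10^-5 / 0.01321 = 1.464 mmol/kg
[CO3²⁻] = α₂·DIC; α₂ = 0.07262, so [CO3²⁻] = 0.07262 × 1.464 = 0.106 mmol/kg

[CO3²⁻] = 0.106 mmol/kg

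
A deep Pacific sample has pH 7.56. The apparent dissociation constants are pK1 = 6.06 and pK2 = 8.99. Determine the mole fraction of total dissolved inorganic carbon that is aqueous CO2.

α₀ = 1 / (1 + K1/[H⁺] + K1K2/[H⁺]²) = 1 / (1 + 10^+1.50 + 10^+0.07)
   = 1 / (1 + 31.623 + 1.1749) = 1/33.798 = 0.02959

α₀ = 0.0296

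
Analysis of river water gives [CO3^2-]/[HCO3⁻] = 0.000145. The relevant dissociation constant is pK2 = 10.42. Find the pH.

pH = 6.58

From K2 = [H⁺][CO3^2-]/[HCO3⁻]:  pH = pK2 + log₁₀([CO3^2-]/[HCO3⁻])
log₁₀(0.000145) = -3.839
pH = 10.42 + (-3.839) = 6.58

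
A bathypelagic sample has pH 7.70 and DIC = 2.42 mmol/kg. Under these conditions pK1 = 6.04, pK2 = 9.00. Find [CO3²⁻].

[CO3²⁻] = 0.113 mmol/kg

α₂ = 1 / (1 + [H⁺]/K2 + [H⁺]²/(K1K2)) = 1 / (1 + 10^+1.30 + 10^-0.36)
   = 1 / (1 + 19.953 + 0.43652) = 1/21.389 = 0.04675
[CO3²⁻] = α₂ × DIC = 0.04675 × 2.42 = 0.113 mmol/kg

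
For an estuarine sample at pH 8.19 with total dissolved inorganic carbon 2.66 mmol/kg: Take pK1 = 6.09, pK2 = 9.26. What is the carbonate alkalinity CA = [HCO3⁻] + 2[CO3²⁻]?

CA = [HCO3⁻] + 2[CO3²⁻] = (α₁ + 2α₂)·DIC
At pH 8.19: [H⁺]/K1 = 10^-2.10 = 0.0079433, K2/[H⁺] = 10^-1.07 = 0.085114
α₁ = 1/(1 + 0.0079433 + 0.085114) = 1/1.0931 = 0.9149; α₂ = α₁·K2/[H⁺] = 0.07787
α₁ + 2α₂ = 1.0706
CA = 1.0706 × 2.66 = 2.85 mmol/kg

CA = 2.85 mmol/kg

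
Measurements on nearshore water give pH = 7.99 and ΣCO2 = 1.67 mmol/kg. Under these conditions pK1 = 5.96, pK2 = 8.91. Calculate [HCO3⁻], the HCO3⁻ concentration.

α₁ = 1 / (1 + [H⁺]/K1 + K2/[H⁺]) = 1 / (1 + 10^-2.03 + 10^-0.92)
   = 1 / (1 + 0.0093325 + 0.12023) = 1/1.1296 = 0.8853
[HCO3⁻] = α₁ × DIC = 0.8853 × 1.67 = 1.48 mmol/kg

[HCO3⁻] = 1.48 mmol/kg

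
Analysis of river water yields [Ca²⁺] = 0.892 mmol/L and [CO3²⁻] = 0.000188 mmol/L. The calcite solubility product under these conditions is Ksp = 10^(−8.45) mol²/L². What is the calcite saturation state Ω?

Ksp = 10^(−8.45) = 3.548×10^-9
Ω = [Ca²⁺][CO3²⁻]/Ksp = (0.892×10^-3)(0.000188×10^-3) / 3.548×10^-9 = 0.0473

Ω = 0.0473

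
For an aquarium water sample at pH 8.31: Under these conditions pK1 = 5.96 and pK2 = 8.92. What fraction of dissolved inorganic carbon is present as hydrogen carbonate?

α₁ = 0.800

α₁ = 1 / (1 + [H⁺]/K1 + K2/[H⁺]) = 1 / (1 + 10^-2.35 + 10^-0.61)
   = 1 / (1 + 0.0044668 + 0.24547) = 1/1.2499 = 0.8000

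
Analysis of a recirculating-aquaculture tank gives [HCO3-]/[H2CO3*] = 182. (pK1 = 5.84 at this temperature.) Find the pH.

pH = 8.10

From K1 = [H⁺][HCO3-]/[H2CO3*]:  pH = pK1 + log₁₀([HCO3-]/[H2CO3*])
log₁₀(182) = +2.260
pH = 5.84 + (+2.260) = 8.10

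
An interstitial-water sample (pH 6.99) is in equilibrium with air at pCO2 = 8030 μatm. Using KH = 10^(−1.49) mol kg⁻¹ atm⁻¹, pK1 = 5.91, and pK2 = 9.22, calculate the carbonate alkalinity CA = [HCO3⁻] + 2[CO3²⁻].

[CO2*] = KH · pCO2 = 10^(−1.49) × 8030×10^-6 = 2.598×10^-4 mol/kg
α₀ = 1/(1 + K1/[H⁺] + K1K2/[H⁺]²) = 1/(1 + 10^+1.08 + 10^-1.15) = 0.07637
DIC = [CO2*]/α₀ = 2.598×10^-4 / 0.07637 = 3.402 mmol/kg
CA = (α₁ + 2α₂)·DIC = (0.9182 + 2×0.005407) × 3.402 = 3.16 mmol/kg

CA = 3.16 mmol/kg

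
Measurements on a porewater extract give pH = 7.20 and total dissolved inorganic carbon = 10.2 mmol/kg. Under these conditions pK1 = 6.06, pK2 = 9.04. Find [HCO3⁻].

[HCO3⁻] = 9.38 mmol/kg

α₁ = 1 / (1 + [H⁺]/K1 + K2/[H⁺]) = 1 / (1 + 10^-1.14 + 10^-1.84)
   = 1 / (1 + 0.072444 + 0.014454) = 1/1.0869 = 0.9200
[HCO3⁻] = α₁ × DIC = 0.9200 × 10.2 = 9.38 mmol/kg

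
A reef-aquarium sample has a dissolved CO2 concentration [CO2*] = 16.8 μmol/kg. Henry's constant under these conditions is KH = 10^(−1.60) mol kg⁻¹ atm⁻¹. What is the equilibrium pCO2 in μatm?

KH = 10^(−1.60) = 2.512×10^-2 mol kg⁻¹ atm⁻¹
pCO2 = [CO2*]/KH = 16.8×10^-6 / 2.512×10^-2 = 6.69×10^-4 atm = 669 μatm

pCO2 = 669 μatm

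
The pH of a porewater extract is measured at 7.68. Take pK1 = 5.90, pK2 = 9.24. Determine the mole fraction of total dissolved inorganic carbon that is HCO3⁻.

α₁ = 1 / (1 + [H⁺]/K1 + K2/[H⁺]) = 1 / (1 + 10^-1.78 + 10^-1.56)
   = 1 / (1 + 0.016596 + 0.027542) = 1/1.0441 = 0.9577

α₁ = 0.958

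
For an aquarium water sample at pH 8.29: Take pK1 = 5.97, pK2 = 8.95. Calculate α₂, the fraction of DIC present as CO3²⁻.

α₂ = 1 / (1 + [H⁺]/K2 + [H⁺]²/(K1K2)) = 1 / (1 + 10^+0.66 + 10^-1.66)
   = 1 / (1 + 4.5709 + 0.021878) = 1/5.5928 = 0.1788

α₂ = 0.179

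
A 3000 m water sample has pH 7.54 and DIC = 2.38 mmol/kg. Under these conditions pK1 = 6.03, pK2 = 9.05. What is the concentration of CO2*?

α₀ = 1 / (1 + K1/[H⁺] + K1K2/[H⁺]²) = 1 / (1 + 10^+1.51 + 10^+0.00)
   = 1 / (1 + 32.359 + 1.0000) = 1/34.359 = 0.02910
[CO2*] = α₀ × DIC = 0.02910 × 2.38 = 0.0693 mmol/kg

[CO2*] = 0.0693 mmol/kg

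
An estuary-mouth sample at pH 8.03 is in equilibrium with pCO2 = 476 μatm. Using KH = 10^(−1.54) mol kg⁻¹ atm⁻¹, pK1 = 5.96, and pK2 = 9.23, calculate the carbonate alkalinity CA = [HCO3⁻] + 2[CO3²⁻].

CA = 1.82 mmol/kg

[CO2*] = KH · pCO2 = 10^(−1.54) × 476×10^-6 = 1.373×10^-5 mol/kg
α₀ = 1/(1 + K1/[H⁺] + K1K2/[H⁺]²) = 1/(1 + 10^+2.07 + 10^+0.87) = 0.007943
DIC = [CO2*]/α₀ = 1.373×10^-5 / 0.007943 = 1.728 mmol/kg
CA = (α₁ + 2α₂)·DIC = (0.9332 + 2×0.05888) × 1.728 = 1.82 mmol/kg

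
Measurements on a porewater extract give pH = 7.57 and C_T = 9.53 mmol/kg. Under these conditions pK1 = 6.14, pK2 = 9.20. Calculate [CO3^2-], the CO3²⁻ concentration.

α₂ = 1 / (1 + [H⁺]/K2 + [H⁺]²/(K1K2)) = 1 / (1 + 10^+1.63 + 10^+0.20)
   = 1 / (1 + 42.658 + 1.5849) = 1/45.243 = 0.02210
[CO3²⁻] = α₂ × DIC = 0.02210 × 9.53 = 0.211 mmol/kg

[CO3²⁻] = 0.211 mmol/kg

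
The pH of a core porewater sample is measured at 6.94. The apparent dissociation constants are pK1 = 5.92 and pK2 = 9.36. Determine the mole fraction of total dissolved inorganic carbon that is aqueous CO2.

α₀ = 1 / (1 + K1/[H⁺] + K1K2/[H⁺]²) = 1 / (1 + 10^+1.02 + 10^-1.40)
   = 1 / (1 + 10.471 + 0.039811) = 1/11.511 = 0.08687

α₀ = 0.0869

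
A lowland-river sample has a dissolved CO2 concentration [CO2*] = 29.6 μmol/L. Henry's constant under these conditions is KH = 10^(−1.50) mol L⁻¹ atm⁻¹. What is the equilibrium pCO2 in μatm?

pCO2 = 936 μatm

KH = 10^(−1.50) = 3.162×10^-2 mol L⁻¹ atm⁻¹
pCO2 = [CO2*]/KH = 29.6×10^-6 / 3.162×10^-2 = 9.36×10^-4 atm = 936 μatm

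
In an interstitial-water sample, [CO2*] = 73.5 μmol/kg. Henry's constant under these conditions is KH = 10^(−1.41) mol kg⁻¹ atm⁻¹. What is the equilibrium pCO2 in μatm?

pCO2 = 1890 μatm

KH = 10^(−1.41) = 3.890×10^-2 mol kg⁻¹ atm⁻¹
pCO2 = [CO2*]/KH = 73.5×10^-6 / 3.890×10^-2 = 1.89×10^-3 atm = 1890 μatm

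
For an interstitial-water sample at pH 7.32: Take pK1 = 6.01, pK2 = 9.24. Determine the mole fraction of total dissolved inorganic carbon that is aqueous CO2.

α₀ = 0.0462

α₀ = 1 / (1 + K1/[H⁺] + K1K2/[H⁺]²) = 1 / (1 + 10^+1.31 + 10^-0.61)
   = 1 / (1 + 20.417 + 0.24547) = 1/21.663 = 0.04616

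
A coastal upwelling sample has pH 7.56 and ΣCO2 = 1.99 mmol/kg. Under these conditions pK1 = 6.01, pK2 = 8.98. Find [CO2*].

[CO2*] = 0.0526 mmol/kg

α₀ = 1 / (1 + K1/[H⁺] + K1K2/[H⁺]²) = 1 / (1 + 10^+1.55 + 10^+0.13)
   = 1 / (1 + 35.481 + 1.3490) = 1/37.830 = 0.02643
[CO2*] = α₀ × DIC = 0.02643 × 1.99 = 0.0526 mmol/kg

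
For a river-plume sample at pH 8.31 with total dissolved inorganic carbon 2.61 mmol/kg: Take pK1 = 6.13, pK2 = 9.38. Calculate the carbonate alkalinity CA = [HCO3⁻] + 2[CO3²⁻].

CA = [HCO3⁻] + 2[CO3²⁻] = (α₁ + 2α₂)·DIC
At pH 8.31: [H⁺]/K1 = 10^-2.18 = 0.0066069, K2/[H⁺] = 10^-1.07 = 0.085114
α₁ = 1/(1 + 0.0066069 + 0.085114) = 1/1.0917 = 0.9160; α₂ = α₁·K2/[H⁺] = 0.07796
α₁ + 2α₂ = 1.0719
CA = 1.0719 × 2.61 = 2.80 mmol/kg

CA = 2.80 mmol/kg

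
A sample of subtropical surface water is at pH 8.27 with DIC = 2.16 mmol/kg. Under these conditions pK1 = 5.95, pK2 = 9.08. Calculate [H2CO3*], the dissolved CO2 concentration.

α₀ = 1 / (1 + K1/[H⁺] + K1K2/[H⁺]²) = 1 / (1 + 10^+2.32 + 10^+1.51)
   = 1 / (1 + 208.93 + 32.359) = 1/242.29 = 0.004127
[CO2*] = α₀ × DIC = 0.004127 × 2.16 = 0.00891 mmol/kg = 8.91 μmol/kg

[CO2*] = 8.91 μmol/kg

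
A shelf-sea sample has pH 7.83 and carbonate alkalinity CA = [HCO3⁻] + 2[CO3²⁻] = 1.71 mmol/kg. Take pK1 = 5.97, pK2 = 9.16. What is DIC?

CA = [HCO3⁻] + 2[CO3²⁻] = (α₁ + 2α₂)·DIC
At pH 7.83: [H⁺]/K1 = 10^-1.86 = 0.013804, K2/[H⁺] = 10^-1.33 = 0.046774
α₁ = 1/(1 + 0.013804 + 0.046774) = 1/1.0606 = 0.9429; α₂ = α₁·K2/[H⁺] = 0.04410
α₁ + 2α₂ = 1.0311
DIC = CA / (α₁ + 2α₂) = 1.71 / 1.0311 = 1.66 mmol/kg

DIC = 1.66 mmol/kg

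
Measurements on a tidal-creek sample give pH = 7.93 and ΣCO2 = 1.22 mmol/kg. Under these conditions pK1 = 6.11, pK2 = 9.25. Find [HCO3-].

α₁ = 1 / (1 + [H⁺]/K1 + K2/[H⁺]) = 1 / (1 + 10^-1.82 + 10^-1.32)
   = 1 / (1 + 0.015136 + 0.047863) = 1/1.0630 = 0.9407
[HCO3⁻] = α₁ × DIC = 0.9407 × 1.22 = 1.15 mmol/kg

[HCO3⁻] = 1.15 mmol/kg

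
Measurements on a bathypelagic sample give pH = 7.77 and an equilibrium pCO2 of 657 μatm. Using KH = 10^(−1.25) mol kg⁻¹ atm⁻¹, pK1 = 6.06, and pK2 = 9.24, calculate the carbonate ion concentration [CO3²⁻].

[CO3²⁻] = 0.0642 mmol/kg

[CO2*] = KH · pCO2 = 10^(−1.25) × 657×10^-6 = 3.695×10^-5 mol/kg
α₀ = 1/(1 + K1/[H⁺] + K1K2/[H⁺]²) = 1/(1 + 10^+1.71 + 10^+0.24) = 0.01851
DIC = [CO2*]/α₀ = 3.695×10^-5 / 0.01851 = 1.996 mmol/kg
[CO3²⁻] = α₂·DIC; α₂ = 0.03217, so [CO3²⁻] = 0.03217 × 1.996 = 0.0642 mmol/kg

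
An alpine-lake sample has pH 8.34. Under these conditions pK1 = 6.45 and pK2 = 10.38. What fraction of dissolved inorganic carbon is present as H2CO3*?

α₀ = 1 / (1 + K1/[H⁺] + K1K2/[H⁺]²) = 1 / (1 + 10^+1.89 + 10^-0.15)
   = 1 / (1 + 77.625 + 0.70795) = 1/79.333 = 0.01261

α₀ = 0.0126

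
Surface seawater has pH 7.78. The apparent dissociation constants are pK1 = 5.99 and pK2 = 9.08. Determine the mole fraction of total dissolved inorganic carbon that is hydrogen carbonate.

α₁ = 1 / (1 + [H⁺]/K1 + K2/[H⁺]) = 1 / (1 + 10^-1.79 + 10^-1.30)
   = 1 / (1 + 0.016218 + 0.050119) = 1/1.0663 = 0.9378

α₁ = 0.938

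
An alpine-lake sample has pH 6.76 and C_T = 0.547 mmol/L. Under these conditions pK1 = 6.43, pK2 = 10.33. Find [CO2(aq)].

[CO2*] = 0.174 mmol/L

α₀ = 1 / (1 + K1/[H⁺] + K1K2/[H⁺]²) = 1 / (1 + 10^+0.33 + 10^-3.24)
   = 1 / (1 + 2.1380 + 0.00057544) = 1/3.1385 = 0.3186
[CO2*] = α₀ × DIC = 0.3186 × 0.547 = 0.174 mmol/L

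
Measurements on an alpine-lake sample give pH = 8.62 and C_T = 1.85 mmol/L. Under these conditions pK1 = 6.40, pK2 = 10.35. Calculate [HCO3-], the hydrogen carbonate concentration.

[HCO3⁻] = 1.81 mmol/L

α₁ = 1 / (1 + [H⁺]/K1 + K2/[H⁺]) = 1 / (1 + 10^-2.22 + 10^-1.73)
   = 1 / (1 + 0.0060256 + 0.018621) = 1/1.0246 = 0.9759
[HCO3⁻] = α₁ × DIC = 0.9759 × 1.85 = 1.81 mmol/L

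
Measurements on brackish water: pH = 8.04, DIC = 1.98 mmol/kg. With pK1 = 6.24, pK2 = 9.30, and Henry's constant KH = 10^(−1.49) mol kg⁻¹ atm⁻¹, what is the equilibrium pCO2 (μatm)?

pCO2 = 906 μatm

α₀ = 1 / (1 + K1/[H⁺] + K1K2/[H⁺]²) = 1 / (1 + 10^+1.80 + 10^+0.54)
   = 1 / (1 + 63.096 + 3.4674) = 1/67.563 = 0.01480
[CO2*] = α₀ × DIC = 0.01480 × 1.98 = 0.02931 mmol/kg
pCO2 = [CO2*]/KH = 2.931×10^-5 / 3.236×10^-2 = 906 μatm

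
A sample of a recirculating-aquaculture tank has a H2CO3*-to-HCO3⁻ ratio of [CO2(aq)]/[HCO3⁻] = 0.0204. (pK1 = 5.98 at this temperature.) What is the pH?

From K1 = [H⁺][HCO3⁻]/[CO2(aq)]:  pH = pK1 − log₁₀([CO2(aq)]/[HCO3⁻])
log₁₀(0.0204) = -1.690
pH = 5.98 − (-1.690) = 7.67

pH = 7.67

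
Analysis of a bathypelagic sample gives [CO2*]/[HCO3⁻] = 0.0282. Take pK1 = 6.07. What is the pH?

pH = 7.62

From K1 = [H⁺][HCO3⁻]/[CO2*]:  pH = pK1 − log₁₀([CO2*]/[HCO3⁻])
log₁₀(0.0282) = -1.550
pH = 6.07 − (-1.550) = 7.62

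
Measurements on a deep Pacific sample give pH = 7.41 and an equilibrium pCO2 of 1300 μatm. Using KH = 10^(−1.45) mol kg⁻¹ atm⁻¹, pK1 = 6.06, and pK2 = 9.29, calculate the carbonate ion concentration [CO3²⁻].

[CO3²⁻] = 13.6 μmol/kg

[CO2*] = KH · pCO2 = 10^(−1.45) × 1300×10^-6 = 4.613×10^-5 mol/kg
α₀ = 1/(1 + K1/[H⁺] + K1K2/[H⁺]²) = 1/(1 + 10^+1.35 + 10^-0.53) = 0.04223
DIC = [CO2*]/α₀ = 4.613×10^-5 / 0.04223 = 1.092 mmol/kg
[CO3²⁻] = α₂·DIC; α₂ = 0.01246, so [CO3²⁻] = 0.01246 × 1.092 = 0.0136 mmol/kg = 13.6 μmol/kg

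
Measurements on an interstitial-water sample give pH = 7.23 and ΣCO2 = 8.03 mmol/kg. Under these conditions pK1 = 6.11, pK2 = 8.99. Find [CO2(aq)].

α₀ = 1 / (1 + K1/[H⁺] + K1K2/[H⁺]²) = 1 / (1 + 10^+1.12 + 10^-0.64)
   = 1 / (1 + 13.183 + 0.22909) = 1/14.412 = 0.06939
[CO2*] = α₀ × DIC = 0.06939 × 8.03 = 0.557 mmol/kg

[CO2*] = 0.557 mmol/kg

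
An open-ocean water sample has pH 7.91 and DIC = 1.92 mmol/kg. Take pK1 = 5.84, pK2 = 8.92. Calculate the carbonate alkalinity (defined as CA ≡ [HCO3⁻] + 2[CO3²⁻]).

CA = [HCO3⁻] + 2[CO3²⁻] = (α₁ + 2α₂)·DIC
At pH 7.91: [H⁺]/K1 = 10^-2.07 = 0.0085114, K2/[H⁺] = 10^-1.01 = 0.097724
α₁ = 1/(1 + 0.0085114 + 0.097724) = 1/1.1062 = 0.9040; α₂ = α₁·K2/[H⁺] = 0.08834
α₁ + 2α₂ = 1.0806
CA = 1.0806 × 1.92 = 2.07 mmol/kg

CA = 2.07 mmol/kg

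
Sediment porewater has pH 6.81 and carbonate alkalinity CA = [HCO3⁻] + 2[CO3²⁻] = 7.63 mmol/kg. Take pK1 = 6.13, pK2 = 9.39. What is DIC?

CA = [HCO3⁻] + 2[CO3²⁻] = (α₁ + 2α₂)·DIC
At pH 6.81: [H⁺]/K1 = 10^-0.68 = 0.20893, K2/[H⁺] = 10^-2.58 = 0.0026303
α₁ = 1/(1 + 0.20893 + 0.0026303) = 1/1.2116 = 0.8254; α₂ = α₁·K2/[H⁺] = 0.002171
α₁ + 2α₂ = 0.8297
DIC = CA / (α₁ + 2α₂) = 7.63 / 0.8297 = 9.20 mmol/kg

DIC = 9.20 mmol/kg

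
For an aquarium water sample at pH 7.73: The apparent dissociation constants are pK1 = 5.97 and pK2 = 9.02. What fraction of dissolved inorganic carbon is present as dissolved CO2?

α₀ = 1 / (1 + K1/[H⁺] + K1K2/[H⁺]²) = 1 / (1 + 10^+1.76 + 10^+0.47)
   = 1 / (1 + 57.544 + 2.9512) = 1/61.495 = 0.01626

α₀ = 0.0163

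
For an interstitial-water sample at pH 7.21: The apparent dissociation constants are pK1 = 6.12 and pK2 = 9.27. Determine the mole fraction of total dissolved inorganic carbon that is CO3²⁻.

α₂ = 1 / (1 + [H⁺]/K2 + [H⁺]²/(K1K2)) = 1 / (1 + 10^+2.06 + 10^+0.97)
   = 1 / (1 + 114.82 + 9.3325) = 1/125.15 = 0.007991

α₂ = 0.00799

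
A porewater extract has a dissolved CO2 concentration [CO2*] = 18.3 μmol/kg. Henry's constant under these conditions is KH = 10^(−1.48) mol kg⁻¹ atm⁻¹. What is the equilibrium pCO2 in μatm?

KH = 10^(−1.48) = 3.311×10^-2 mol kg⁻¹ atm⁻¹
pCO2 = [CO2*]/KH = 18.3×10^-6 / 3.311×10^-2 = 5.53×10^-4 atm = 553 μatm

pCO2 = 553 μatm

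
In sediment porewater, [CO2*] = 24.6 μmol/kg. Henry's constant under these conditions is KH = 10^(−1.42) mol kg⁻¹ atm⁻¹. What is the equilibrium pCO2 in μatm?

KH = 10^(−1.42) = 3.802×10^-2 mol kg⁻¹ atm⁻¹
pCO2 = [CO2*]/KH = 24.6×10^-6 / 3.802×10^-2 = 6.47×10^-4 atm = 647 μatm

pCO2 = 647 μatm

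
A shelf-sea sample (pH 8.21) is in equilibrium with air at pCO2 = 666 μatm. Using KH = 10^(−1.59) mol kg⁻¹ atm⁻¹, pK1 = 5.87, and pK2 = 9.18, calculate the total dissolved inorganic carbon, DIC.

[CO2*] = KH · pCO2 = 10^(−1.59) × 666×10^-6 = 1.712×10^-5 mol/kg
α₀ = 1/(1 + K1/[H⁺] + K1K2/[H⁺]²) = 1/(1 + 10^+2.34 + 10^+1.37) = 0.004112
DIC = [CO2*]/α₀ = 1.712×10^-5 / 0.004112 = 4.16 mmol/kg

DIC = 4.16 mmol/kg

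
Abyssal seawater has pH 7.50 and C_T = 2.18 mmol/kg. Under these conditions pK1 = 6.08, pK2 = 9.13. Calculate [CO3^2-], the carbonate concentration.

α₂ = 1 / (1 + [H⁺]/K2 + [H⁺]²/(K1K2)) = 1 / (1 + 10^+1.63 + 10^+0.21)
   = 1 / (1 + 42.658 + 1.6218) = 1/45.280 = 0.02208
[CO3²⁻] = α₂ × DIC = 0.02208 × 2.18 = 0.0481 mmol/kg

[CO3²⁻] = 0.0481 mmol/kg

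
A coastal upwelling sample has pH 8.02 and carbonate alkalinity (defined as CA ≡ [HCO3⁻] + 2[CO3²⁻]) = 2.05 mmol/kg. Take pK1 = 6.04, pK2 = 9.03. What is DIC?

CA = [HCO3⁻] + 2[CO3²⁻] = (α₁ + 2α₂)·DIC
At pH 8.02: [H⁺]/K1 = 10^-1.98 = 0.010471, K2/[H⁺] = 10^-1.01 = 0.097724
α₁ = 1/(1 + 0.010471 + 0.097724) = 1/1.1082 = 0.9024; α₂ = α₁·K2/[H⁺] = 0.08818
α₁ + 2α₂ = 1.0787
DIC = CA / (α₁ + 2α₂) = 2.05 / 1.0787 = 1.90 mmol/kg

DIC = 1.90 mmol/kg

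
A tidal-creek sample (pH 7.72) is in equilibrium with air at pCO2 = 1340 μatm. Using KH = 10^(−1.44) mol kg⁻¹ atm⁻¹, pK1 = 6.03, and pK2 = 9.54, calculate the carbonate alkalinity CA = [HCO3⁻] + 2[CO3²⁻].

CA = 2.46 mmol/kg

[CO2*] = KH · pCO2 = 10^(−1.44) × 1340×10^-6 = 4.865×10^-5 mol/kg
α₀ = 1/(1 + K1/[H⁺] + K1K2/[H⁺]²) = 1/(1 + 10^+1.69 + 10^-0.13) = 0.01972
DIC = [CO2*]/α₀ = 4.865×10^-5 / 0.01972 = 2.468 mmol/kg
CA = (α₁ + 2α₂)·DIC = (0.9657 + 2×0.01462) × 2.468 = 2.46 mmol/kg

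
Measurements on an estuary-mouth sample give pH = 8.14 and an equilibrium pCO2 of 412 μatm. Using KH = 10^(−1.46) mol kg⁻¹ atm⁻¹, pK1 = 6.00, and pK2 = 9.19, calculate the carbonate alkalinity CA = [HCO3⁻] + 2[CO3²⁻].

[CO2*] = KH · pCO2 = 10^(−1.46) × 412×10^-6 = 1.429×10^-5 mol/kg
α₀ = 1/(1 + K1/[H⁺] + K1K2/[H⁺]²) = 1/(1 + 10^+2.14 + 10^+1.09) = 0.006608
DIC = [CO2*]/α₀ = 1.429×10^-5 / 0.006608 = 2.162 mmol/kg
CA = (α₁ + 2α₂)·DIC = (0.9121 + 2×0.08129) × 2.162 = 2.32 mmol/kg

CA = 2.32 mmol/kg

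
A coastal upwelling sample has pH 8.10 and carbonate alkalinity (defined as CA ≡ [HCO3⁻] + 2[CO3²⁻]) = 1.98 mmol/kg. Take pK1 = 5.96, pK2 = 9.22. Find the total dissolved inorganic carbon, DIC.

CA = [HCO3⁻] + 2[CO3²⁻] = (α₁ + 2α₂)·DIC
At pH 8.10: [H⁺]/K1 = 10^-2.14 = 0.0072444, K2/[H⁺] = 10^-1.12 = 0.075858
α₁ = 1/(1 + 0.0072444 + 0.075858) = 1/1.0831 = 0.9233; α₂ = α₁·K2/[H⁺] = 0.07004
α₁ + 2α₂ = 1.0633
DIC = CA / (α₁ + 2α₂) = 1.98 / 1.0633 = 1.86 mmol/kg

DIC = 1.86 mmol/kg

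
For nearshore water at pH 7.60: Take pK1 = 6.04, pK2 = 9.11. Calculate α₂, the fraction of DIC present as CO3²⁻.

α₂ = 1 / (1 + [H⁺]/K2 + [H⁺]²/(K1K2)) = 1 / (1 + 10^+1.51 + 10^-0.05)
   = 1 / (1 + 32.359 + 0.89125) = 1/34.251 = 0.02920

α₂ = 0.0292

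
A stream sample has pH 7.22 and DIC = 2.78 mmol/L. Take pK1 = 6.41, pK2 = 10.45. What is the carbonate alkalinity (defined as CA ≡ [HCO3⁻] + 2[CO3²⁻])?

CA = [HCO3⁻] + 2[CO3²⁻] = (α₁ + 2α₂)·DIC
At pH 7.22: [H⁺]/K1 = 10^-0.81 = 0.15488, K2/[H⁺] = 10^-3.23 = 0.00058884
α₁ = 1/(1 + 0.15488 + 0.00058884) = 1/1.1555 = 0.8654; α₂ = α₁·K2/[H⁺] = 0.0005096
α₁ + 2α₂ = 0.8665
CA = 0.8665 × 2.78 = 2.41 mmol/L

CA = 2.41 mmol/L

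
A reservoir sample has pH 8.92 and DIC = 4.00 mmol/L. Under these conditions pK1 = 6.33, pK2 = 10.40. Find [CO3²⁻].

[CO3²⁻] = 0.128 mmol/L

α₂ = 1 / (1 + [H⁺]/K2 + [H⁺]²/(K1K2)) = 1 / (1 + 10^+1.48 + 10^-1.11)
   = 1 / (1 + 30.200 + 0.077625) = 1/31.277 = 0.03197
[CO3²⁻] = α₂ × DIC = 0.03197 × 4.00 = 0.128 mmol/L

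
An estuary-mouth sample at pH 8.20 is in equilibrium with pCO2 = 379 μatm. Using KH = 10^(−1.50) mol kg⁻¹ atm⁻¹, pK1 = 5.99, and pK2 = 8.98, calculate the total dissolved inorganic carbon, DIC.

DIC = 2.28 mmol/kg

[CO2*] = KH · pCO2 = 10^(−1.50) × 379×10^-6 = 1.199×10^-5 mol/kg
α₀ = 1/(1 + K1/[H⁺] + K1K2/[H⁺]²) = 1/(1 + 10^+2.21 + 10^+1.43) = 0.005260
DIC = [CO2*]/α₀ = 1.199×10^-5 / 0.005260 = 2.28 mmol/kg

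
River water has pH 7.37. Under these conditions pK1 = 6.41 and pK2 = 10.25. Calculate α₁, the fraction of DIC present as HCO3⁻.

α₁ = 0.900

α₁ = 1 / (1 + [H⁺]/K1 + K2/[H⁺]) = 1 / (1 + 10^-0.96 + 10^-2.88)
   = 1 / (1 + 0.10965 + 0.0013183) = 1/1.1110 = 0.9001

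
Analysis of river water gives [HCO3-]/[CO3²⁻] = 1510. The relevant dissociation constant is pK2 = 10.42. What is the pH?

From K2 = [H⁺][CO3²⁻]/[HCO3-]:  pH = pK2 − log₁₀([HCO3-]/[CO3²⁻])
log₁₀(1510) = +3.179
pH = 10.42 − (+3.179) = 7.24

pH = 7.24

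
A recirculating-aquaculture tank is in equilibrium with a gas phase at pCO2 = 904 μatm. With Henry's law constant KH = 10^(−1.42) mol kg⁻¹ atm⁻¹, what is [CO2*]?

[CO2*] = 34.4 μmol/kg

KH = 10^(−1.42) = 3.802×10^-2 mol kg⁻¹ atm⁻¹
[CO2*] = KH · pCO2 = 3.802×10^-2 × 904×10^-6 atm = 3.44×10^-5 mol/kg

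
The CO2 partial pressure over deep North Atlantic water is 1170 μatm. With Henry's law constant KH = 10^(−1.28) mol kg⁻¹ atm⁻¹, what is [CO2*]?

KH = 10^(−1.28) = 5.248×10^-2 mol kg⁻¹ atm⁻¹
[CO2*] = KH · pCO2 = 5.248×10^-2 × 1170×10^-6 atm = 6.14×10^-5 mol/kg

[CO2*] = 61.4 μmol/kg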